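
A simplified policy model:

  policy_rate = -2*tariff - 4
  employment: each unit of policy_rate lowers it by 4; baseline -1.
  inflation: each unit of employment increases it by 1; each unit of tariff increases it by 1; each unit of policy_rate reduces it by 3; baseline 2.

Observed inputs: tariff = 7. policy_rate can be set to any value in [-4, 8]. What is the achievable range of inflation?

Intervening on policy_rate fixes its value directly, overriding its dependence on tariff.
Substituting into the inflation equation gives inflation = -7*policy_rate + 8.
Linear in policy_rate, so extremes are at the endpoints: policy_rate = -4 gives inflation = 36; policy_rate = 8 gives inflation = -48.

-48 to 36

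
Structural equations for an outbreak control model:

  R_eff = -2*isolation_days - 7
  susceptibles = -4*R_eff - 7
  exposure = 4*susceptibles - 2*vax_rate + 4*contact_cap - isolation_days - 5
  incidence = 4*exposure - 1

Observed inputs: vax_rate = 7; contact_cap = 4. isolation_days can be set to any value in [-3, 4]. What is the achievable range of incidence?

-49 to 819

Substituting into the susceptibles equation gives susceptibles = 8*isolation_days + 21.
So exposure = 31*isolation_days + 81.
incidence becomes 124*isolation_days + 323.
Linear in isolation_days, so extremes are at the endpoints: isolation_days = -3 gives incidence = -49; isolation_days = 4 gives incidence = 819.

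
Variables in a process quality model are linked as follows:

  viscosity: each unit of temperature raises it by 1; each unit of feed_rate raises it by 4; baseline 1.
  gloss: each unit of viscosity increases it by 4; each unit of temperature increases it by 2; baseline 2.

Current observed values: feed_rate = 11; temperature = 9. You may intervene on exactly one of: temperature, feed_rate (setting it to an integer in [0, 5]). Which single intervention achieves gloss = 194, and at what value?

set temperature = 2

Intervening on temperature: with other inputs at their observed values, gloss = 6*temperature + 182. Solving for 194 gives temperature = 2, within [0, 5].
Intervening on feed_rate: gloss = 16*feed_rate + 60. Reaching 194 requires feed_rate = 67/8, not an integer.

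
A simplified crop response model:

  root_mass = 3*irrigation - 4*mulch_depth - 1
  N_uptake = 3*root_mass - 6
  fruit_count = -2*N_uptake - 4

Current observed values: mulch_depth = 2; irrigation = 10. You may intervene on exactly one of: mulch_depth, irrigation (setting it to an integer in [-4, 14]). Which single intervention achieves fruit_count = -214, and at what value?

set mulch_depth = -2

Intervening on mulch_depth: with other inputs at their observed values, fruit_count = 24*mulch_depth - 166. Solving for -214 gives mulch_depth = -2, within [-4, 14].
Intervening on irrigation: fruit_count = -18*irrigation + 62. Reaching -214 requires irrigation = 46/3, not an integer.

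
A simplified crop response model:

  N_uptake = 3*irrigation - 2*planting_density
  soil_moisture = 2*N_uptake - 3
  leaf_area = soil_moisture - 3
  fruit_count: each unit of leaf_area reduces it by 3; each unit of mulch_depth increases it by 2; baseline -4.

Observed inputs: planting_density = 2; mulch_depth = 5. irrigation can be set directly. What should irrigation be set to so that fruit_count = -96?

irrigation = 8

Substituting into the N_uptake equation gives N_uptake = 3*irrigation - 4.
Substituting into the soil_moisture equation gives soil_moisture = 6*irrigation - 11.
leaf_area becomes 6*irrigation - 14.
Substituting into the fruit_count equation gives fruit_count = -18*irrigation + 48.
Solve -18*irrigation + 48 = -96: irrigation = (-96 - 48) / -18 = 8.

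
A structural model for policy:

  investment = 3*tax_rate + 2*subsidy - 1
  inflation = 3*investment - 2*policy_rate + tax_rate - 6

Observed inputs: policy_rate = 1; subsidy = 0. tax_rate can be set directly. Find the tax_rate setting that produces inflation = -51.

tax_rate = -4

Substituting into the investment equation gives investment = 3*tax_rate - 1.
This gives inflation = 10*tax_rate - 11.
Solve 10*tax_rate - 11 = -51: tax_rate = (-51 + 11) / 10 = -4.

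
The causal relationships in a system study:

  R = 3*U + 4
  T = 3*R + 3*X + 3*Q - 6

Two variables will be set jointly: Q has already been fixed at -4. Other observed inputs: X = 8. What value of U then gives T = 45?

U = 3

With Q held at -4:
Substituting into the T equation gives T = 9*U + 18.
Solve 9*U + 18 = 45: U = (45 - 18) / 9 = 3.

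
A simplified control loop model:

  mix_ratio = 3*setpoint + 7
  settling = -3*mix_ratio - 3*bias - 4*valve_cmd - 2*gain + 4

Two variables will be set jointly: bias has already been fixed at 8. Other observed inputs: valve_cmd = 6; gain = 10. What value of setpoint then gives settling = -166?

setpoint = 9

With bias held at 8:
Substituting into the settling equation gives settling = -9*setpoint - 85.
Solve -9*setpoint - 85 = -166: setpoint = (-166 + 85) / -9 = 9.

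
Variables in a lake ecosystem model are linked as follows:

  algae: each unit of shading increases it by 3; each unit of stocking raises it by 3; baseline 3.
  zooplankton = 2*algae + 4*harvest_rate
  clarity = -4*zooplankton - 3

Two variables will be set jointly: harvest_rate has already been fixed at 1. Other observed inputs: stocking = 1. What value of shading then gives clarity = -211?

shading = 6

With harvest_rate held at 1:
Substituting into the algae equation gives algae = 3*shading + 6.
So zooplankton = 6*shading + 16.
So clarity = -24*shading - 67.
Solve -24*shading - 67 = -211: shading = (-211 + 67) / -24 = 6.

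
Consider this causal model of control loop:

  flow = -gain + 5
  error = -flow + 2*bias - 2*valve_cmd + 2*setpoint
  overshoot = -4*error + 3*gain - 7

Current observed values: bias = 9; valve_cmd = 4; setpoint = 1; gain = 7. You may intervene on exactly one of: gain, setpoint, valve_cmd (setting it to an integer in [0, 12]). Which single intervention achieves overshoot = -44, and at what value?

set gain = 9

Intervening on gain: with other inputs at their observed values, overshoot = -gain - 35. Solving for -44 gives gain = 9, within [0, 12].
Intervening on setpoint: overshoot = -8*setpoint - 34. Reaching -44 requires setpoint = 5/4, not an integer.
Intervening on valve_cmd: overshoot = 8*valve_cmd - 74. Reaching -44 requires valve_cmd = 15/4, not an integer.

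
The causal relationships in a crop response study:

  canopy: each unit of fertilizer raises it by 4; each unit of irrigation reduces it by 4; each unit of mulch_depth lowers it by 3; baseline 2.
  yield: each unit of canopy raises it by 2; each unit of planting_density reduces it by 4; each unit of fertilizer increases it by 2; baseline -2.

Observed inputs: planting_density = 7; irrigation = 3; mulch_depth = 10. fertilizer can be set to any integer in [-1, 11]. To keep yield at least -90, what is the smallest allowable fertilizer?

fertilizer = 2

Substituting into the canopy equation gives canopy = 4*fertilizer - 40.
So yield = 10*fertilizer - 110.
Require 10*fertilizer - 110 ≥ -90, so fertilizer ≥ 2.
The smallest integer in [-1, 11] satisfying this is 2.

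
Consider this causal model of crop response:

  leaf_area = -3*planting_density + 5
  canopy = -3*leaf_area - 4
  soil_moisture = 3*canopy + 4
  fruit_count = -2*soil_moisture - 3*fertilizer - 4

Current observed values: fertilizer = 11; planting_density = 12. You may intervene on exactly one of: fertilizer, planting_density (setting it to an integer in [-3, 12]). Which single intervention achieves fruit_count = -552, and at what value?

Intervening on fertilizer: with other inputs at their observed values, fruit_count = -3*fertilizer - 546. Solving for -552 gives fertilizer = 2, within [-3, 12].
Intervening on planting_density: fruit_count = -54*planting_density + 69. Reaching -552 requires planting_density = 23/2, not an integer.

set fertilizer = 2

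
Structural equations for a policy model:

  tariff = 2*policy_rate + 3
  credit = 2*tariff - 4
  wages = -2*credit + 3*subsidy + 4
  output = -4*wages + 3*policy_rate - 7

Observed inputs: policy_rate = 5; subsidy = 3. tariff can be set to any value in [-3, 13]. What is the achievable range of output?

-124 to 132

Intervening on tariff fixes its value directly, overriding its dependence on policy_rate.
Substituting into the wages equation gives wages = -4*tariff + 21.
Substituting into the output equation gives output = 16*tariff - 76.
Linear in tariff, so extremes are at the endpoints: tariff = -3 gives output = -124; tariff = 13 gives output = 132.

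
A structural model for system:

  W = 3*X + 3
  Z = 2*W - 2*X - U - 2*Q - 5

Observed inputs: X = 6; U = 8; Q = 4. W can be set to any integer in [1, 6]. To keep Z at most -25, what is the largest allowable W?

Intervening on W fixes its value directly, overriding its dependence on X.
Substituting into the Z equation gives Z = 2*W - 33.
Require 2*W - 33 ≤ -25, so W ≤ 4.
The largest integer in [1, 6] satisfying this is 4.

W = 4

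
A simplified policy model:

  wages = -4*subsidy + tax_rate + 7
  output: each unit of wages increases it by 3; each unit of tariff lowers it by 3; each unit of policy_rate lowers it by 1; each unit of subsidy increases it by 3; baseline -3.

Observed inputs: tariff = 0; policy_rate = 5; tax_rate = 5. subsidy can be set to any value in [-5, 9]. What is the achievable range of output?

-53 to 73

Substituting into the wages equation gives wages = -4*subsidy + 12.
Substituting into the output equation gives output = -9*subsidy + 28.
Linear in subsidy, so extremes are at the endpoints: subsidy = -5 gives output = 73; subsidy = 9 gives output = -53.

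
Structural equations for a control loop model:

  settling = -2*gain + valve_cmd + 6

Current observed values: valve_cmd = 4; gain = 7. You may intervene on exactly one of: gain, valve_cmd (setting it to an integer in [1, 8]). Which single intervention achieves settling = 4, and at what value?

Intervening on gain: with other inputs at their observed values, settling = -2*gain + 10. Solving for 4 gives gain = 3, within [1, 8].
Intervening on valve_cmd: settling = valve_cmd - 8. Reaching 4 requires valve_cmd = 12, outside [1, 8].

set gain = 3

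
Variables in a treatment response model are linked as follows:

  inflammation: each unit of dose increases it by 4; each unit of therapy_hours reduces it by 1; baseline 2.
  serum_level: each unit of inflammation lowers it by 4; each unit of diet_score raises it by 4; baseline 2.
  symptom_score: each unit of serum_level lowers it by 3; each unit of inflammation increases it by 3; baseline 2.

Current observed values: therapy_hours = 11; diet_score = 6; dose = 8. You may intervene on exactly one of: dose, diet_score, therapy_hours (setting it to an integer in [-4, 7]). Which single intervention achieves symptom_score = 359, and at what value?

set therapy_hours = 5

Intervening on dose: symptom_score = 60*dose - 211. Reaching 359 requires dose = 19/2, not an integer.
Intervening on diet_score: symptom_score = -12*diet_score + 341. Reaching 359 requires diet_score = -3/2, not an integer.
Intervening on therapy_hours: with other inputs at their observed values, symptom_score = -15*therapy_hours + 434. Solving for 359 gives therapy_hours = 5, within [-4, 7].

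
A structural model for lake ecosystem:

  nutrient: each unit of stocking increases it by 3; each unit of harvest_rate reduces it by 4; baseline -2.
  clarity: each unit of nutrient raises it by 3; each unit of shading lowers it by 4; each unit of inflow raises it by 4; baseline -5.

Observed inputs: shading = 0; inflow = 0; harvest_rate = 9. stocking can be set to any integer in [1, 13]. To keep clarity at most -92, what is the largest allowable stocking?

stocking = 3

Substituting into the nutrient equation gives nutrient = 3*stocking - 38.
Substituting into the clarity equation gives clarity = 9*stocking - 119.
Require 9*stocking - 119 ≤ -92, so stocking ≤ 3.
The largest integer in [1, 13] satisfying this is 3.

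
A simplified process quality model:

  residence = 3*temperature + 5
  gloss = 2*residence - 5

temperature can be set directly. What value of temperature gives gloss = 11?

temperature = 1

Substituting into the gloss equation gives gloss = 6*temperature + 5.
Solve 6*temperature + 5 = 11: temperature = (11 - 5) / 6 = 1.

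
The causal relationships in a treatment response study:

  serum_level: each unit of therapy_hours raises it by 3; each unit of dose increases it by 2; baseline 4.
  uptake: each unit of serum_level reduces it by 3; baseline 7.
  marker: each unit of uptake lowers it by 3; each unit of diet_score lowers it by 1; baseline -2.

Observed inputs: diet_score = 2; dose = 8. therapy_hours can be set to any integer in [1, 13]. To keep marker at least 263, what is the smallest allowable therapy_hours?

Substituting into the serum_level equation gives serum_level = 3*therapy_hours + 20.
This gives uptake = -9*therapy_hours - 53.
Substituting into the marker equation gives marker = 27*therapy_hours + 155.
Require 27*therapy_hours + 155 ≥ 263, so therapy_hours ≥ 4.
The smallest integer in [1, 13] satisfying this is 4.

therapy_hours = 4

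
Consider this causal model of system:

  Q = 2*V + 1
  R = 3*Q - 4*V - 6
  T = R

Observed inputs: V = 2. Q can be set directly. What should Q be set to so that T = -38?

Intervening on Q fixes its value directly, overriding its dependence on V.
Substituting into the R equation gives R = 3*Q - 14.
This gives T = 3*Q - 14.
Solve 3*Q - 14 = -38: Q = (-38 + 14) / 3 = -8.

Q = -8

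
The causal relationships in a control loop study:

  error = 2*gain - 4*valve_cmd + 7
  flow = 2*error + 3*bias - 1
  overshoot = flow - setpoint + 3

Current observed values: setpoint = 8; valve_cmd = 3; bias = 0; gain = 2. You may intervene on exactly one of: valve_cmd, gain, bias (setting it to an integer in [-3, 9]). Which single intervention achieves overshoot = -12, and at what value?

Intervening on valve_cmd: overshoot = -8*valve_cmd + 16. Reaching -12 requires valve_cmd = 7/2, not an integer.
Intervening on gain: with other inputs at their observed values, overshoot = 4*gain - 16. Solving for -12 gives gain = 1, within [-3, 9].
Intervening on bias: overshoot = 3*bias - 8. Reaching -12 requires bias = -4/3, not an integer.

set gain = 1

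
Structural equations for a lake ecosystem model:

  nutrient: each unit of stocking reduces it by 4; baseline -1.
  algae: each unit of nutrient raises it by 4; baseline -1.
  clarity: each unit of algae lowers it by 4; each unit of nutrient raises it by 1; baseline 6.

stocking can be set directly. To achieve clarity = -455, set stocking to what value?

stocking = -8

Substituting into the algae equation gives algae = -16*stocking - 5.
Substituting into the clarity equation gives clarity = 60*stocking + 25.
Solve 60*stocking + 25 = -455: stocking = (-455 - 25) / 60 = -8.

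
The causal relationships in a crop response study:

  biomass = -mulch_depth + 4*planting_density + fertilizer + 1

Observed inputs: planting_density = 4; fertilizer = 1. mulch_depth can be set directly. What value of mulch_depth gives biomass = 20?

Substituting into the biomass equation gives biomass = -mulch_depth + 18.
Solve -mulch_depth + 18 = 20: mulch_depth = (20 - 18) / -1 = -2.

mulch_depth = -2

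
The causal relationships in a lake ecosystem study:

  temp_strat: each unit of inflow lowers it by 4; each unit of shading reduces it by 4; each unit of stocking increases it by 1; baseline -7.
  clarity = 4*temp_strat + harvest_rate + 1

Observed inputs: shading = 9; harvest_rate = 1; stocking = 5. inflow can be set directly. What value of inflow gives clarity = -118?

inflow = -2

Substituting into the temp_strat equation gives temp_strat = -4*inflow - 38.
This gives clarity = -16*inflow - 150.
Solve -16*inflow - 150 = -118: inflow = (-118 + 150) / -16 = -2.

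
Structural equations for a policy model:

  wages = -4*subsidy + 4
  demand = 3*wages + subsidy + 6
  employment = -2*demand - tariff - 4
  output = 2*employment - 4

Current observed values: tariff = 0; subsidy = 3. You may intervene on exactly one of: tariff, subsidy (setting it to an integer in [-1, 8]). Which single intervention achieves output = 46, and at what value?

Intervening on tariff: with other inputs at their observed values, output = -2*tariff + 48. Solving for 46 gives tariff = 1, within [-1, 8].
Intervening on subsidy: output = 44*subsidy - 84. Reaching 46 requires subsidy = 65/22, not an integer.

set tariff = 1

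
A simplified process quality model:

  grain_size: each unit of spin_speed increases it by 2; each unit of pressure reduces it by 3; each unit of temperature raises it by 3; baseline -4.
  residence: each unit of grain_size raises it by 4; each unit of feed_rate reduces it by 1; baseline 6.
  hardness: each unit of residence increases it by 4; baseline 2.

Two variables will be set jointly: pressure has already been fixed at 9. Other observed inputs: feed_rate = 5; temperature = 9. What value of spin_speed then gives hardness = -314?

spin_speed = -8

With pressure held at 9:
Substituting into the grain_size equation gives grain_size = 2*spin_speed - 4.
This gives residence = 8*spin_speed - 15.
So hardness = 32*spin_speed - 58.
Solve 32*spin_speed - 58 = -314: spin_speed = (-314 + 58) / 32 = -8.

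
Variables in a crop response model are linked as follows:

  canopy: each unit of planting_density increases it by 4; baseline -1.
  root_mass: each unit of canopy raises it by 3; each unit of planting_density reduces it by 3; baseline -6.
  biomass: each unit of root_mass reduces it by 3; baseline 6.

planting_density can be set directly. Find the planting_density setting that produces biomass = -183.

planting_density = 8

Substituting into the root_mass equation gives root_mass = 9*planting_density - 9.
Substituting into the biomass equation gives biomass = -27*planting_density + 33.
Solve -27*planting_density + 33 = -183: planting_density = (-183 - 33) / -27 = 8.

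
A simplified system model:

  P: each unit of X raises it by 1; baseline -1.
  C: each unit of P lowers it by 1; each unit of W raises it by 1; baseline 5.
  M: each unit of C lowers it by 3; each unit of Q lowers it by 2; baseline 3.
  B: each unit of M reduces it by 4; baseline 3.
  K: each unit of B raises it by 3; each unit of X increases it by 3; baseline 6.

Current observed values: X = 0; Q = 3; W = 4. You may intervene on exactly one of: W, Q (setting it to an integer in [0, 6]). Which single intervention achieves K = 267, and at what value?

set W = 0

Intervening on W: with other inputs at their observed values, K = 36*W + 267. Solving for 267 gives W = 0, within [0, 6].
Intervening on Q: K = 24*Q + 339. Reaching 267 requires Q = -3, outside [0, 6].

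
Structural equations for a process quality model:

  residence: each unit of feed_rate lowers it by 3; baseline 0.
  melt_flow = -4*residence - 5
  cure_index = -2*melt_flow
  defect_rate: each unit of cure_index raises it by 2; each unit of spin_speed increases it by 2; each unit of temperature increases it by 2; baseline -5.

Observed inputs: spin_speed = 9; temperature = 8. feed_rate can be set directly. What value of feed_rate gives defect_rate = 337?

feed_rate = -6

Substituting into the melt_flow equation gives melt_flow = 12*feed_rate - 5.
Substituting into the cure_index equation gives cure_index = -24*feed_rate + 10.
So defect_rate = -48*feed_rate + 49.
Solve -48*feed_rate + 49 = 337: feed_rate = (337 - 49) / -48 = -6.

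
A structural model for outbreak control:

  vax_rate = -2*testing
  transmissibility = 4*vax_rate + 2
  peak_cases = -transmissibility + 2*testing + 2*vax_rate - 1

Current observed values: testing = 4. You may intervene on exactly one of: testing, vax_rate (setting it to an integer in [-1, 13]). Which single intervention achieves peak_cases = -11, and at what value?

set vax_rate = 8

Intervening on testing: peak_cases = 6*testing - 3. Reaching -11 requires testing = -4/3, not an integer.
Intervening on vax_rate: with other inputs at their observed values, peak_cases = -2*vax_rate + 5. Solving for -11 gives vax_rate = 8, within [-1, 13].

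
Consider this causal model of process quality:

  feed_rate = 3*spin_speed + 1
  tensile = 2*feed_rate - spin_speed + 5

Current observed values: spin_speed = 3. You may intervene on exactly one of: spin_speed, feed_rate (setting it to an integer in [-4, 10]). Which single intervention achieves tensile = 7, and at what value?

set spin_speed = 0

Intervening on spin_speed: with other inputs at their observed values, tensile = 5*spin_speed + 7. Solving for 7 gives spin_speed = 0, within [-4, 10].
Intervening on feed_rate: tensile = 2*feed_rate + 2. Reaching 7 requires feed_rate = 5/2, not an integer.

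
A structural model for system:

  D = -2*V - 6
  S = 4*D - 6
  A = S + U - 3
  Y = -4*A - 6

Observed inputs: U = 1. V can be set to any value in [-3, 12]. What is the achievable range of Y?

Substituting into the S equation gives S = -8*V - 30.
Substituting into the A equation gives A = -8*V - 32.
Y becomes 32*V + 122.
Linear in V, so extremes are at the endpoints: V = -3 gives Y = 26; V = 12 gives Y = 506.

26 to 506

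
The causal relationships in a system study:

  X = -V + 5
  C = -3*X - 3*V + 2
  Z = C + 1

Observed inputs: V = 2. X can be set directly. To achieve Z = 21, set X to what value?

Intervening on X fixes its value directly, overriding its dependence on V.
Substituting into the C equation gives C = -3*X - 4.
Substituting into the Z equation gives Z = -3*X - 3.
Solve -3*X - 3 = 21: X = (21 + 3) / -3 = -8.

X = -8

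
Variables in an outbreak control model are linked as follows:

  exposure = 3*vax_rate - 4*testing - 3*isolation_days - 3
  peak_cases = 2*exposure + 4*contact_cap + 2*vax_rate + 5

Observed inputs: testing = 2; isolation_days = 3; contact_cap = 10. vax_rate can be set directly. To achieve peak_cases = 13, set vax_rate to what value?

Substituting into the exposure equation gives exposure = 3*vax_rate - 20.
This gives peak_cases = 8*vax_rate + 5.
Solve 8*vax_rate + 5 = 13: vax_rate = (13 - 5) / 8 = 1.

vax_rate = 1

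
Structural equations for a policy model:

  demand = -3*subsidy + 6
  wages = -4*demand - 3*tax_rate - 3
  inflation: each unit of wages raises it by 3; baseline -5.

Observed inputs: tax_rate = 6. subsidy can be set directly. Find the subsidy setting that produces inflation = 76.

subsidy = 6

Substituting into the wages equation gives wages = 12*subsidy - 45.
Substituting into the inflation equation gives inflation = 36*subsidy - 140.
Solve 36*subsidy - 140 = 76: subsidy = (76 + 140) / 36 = 6.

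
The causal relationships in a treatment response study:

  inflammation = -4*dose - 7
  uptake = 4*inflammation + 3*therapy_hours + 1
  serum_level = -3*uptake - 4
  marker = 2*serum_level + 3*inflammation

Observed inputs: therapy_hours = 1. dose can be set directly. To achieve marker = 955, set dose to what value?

Substituting into the uptake equation gives uptake = -16*dose - 24.
serum_level becomes 48*dose + 68.
Substituting into the marker equation gives marker = 84*dose + 115.
Solve 84*dose + 115 = 955: dose = (955 - 115) / 84 = 10.

dose = 10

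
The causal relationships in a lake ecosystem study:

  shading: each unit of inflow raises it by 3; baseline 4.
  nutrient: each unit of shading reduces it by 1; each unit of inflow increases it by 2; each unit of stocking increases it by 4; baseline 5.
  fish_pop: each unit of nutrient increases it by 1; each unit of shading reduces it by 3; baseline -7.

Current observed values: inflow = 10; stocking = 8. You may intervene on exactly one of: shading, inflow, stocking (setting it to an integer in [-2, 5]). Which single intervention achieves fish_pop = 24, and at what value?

Intervening on shading: fish_pop = -4*shading + 50. Reaching 24 requires shading = 13/2, not an integer.
Intervening on inflow: with other inputs at their observed values, fish_pop = -10*inflow + 14. Solving for 24 gives inflow = -1, within [-2, 5].
Intervening on stocking: fish_pop = 4*stocking - 118. Reaching 24 requires stocking = 71/2, not an integer.

set inflow = -1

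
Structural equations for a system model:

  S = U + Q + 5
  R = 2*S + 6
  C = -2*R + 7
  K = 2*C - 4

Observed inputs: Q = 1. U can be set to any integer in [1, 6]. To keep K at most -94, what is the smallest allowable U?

U = 4

Substituting into the S equation gives S = U + 6.
Substituting into the R equation gives R = 2*U + 18.
C becomes -4*U - 29.
So K = -8*U - 62.
Require -8*U - 62 ≤ -94, so U ≥ 4.
The smallest integer in [1, 6] satisfying this is 4.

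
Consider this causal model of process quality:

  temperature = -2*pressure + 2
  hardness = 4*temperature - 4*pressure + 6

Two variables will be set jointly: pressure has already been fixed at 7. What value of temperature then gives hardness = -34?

With pressure held at 7:
Intervening on temperature fixes its value directly, overriding its dependence on pressure.
Substituting into the hardness equation gives hardness = 4*temperature - 22.
Solve 4*temperature - 22 = -34: temperature = (-34 + 22) / 4 = -3.

temperature = -3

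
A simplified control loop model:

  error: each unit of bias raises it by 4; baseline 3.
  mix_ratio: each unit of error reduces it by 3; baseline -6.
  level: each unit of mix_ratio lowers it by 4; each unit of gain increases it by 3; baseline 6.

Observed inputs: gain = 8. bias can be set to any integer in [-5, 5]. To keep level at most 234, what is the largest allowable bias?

Substituting into the mix_ratio equation gives mix_ratio = -12*bias - 15.
level becomes 48*bias + 90.
Require 48*bias + 90 ≤ 234, so bias ≤ 3.
The largest integer in [-5, 5] satisfying this is 3.

bias = 3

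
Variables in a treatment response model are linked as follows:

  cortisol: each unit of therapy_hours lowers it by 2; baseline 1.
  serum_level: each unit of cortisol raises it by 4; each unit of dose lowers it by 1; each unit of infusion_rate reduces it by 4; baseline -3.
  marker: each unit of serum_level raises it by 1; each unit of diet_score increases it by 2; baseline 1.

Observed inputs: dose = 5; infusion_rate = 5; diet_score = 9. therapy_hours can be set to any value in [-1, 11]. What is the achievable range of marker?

-93 to 3

Substituting into the serum_level equation gives serum_level = -8*therapy_hours - 24.
Substituting into the marker equation gives marker = -8*therapy_hours - 5.
Linear in therapy_hours, so extremes are at the endpoints: therapy_hours = -1 gives marker = 3; therapy_hours = 11 gives marker = -93.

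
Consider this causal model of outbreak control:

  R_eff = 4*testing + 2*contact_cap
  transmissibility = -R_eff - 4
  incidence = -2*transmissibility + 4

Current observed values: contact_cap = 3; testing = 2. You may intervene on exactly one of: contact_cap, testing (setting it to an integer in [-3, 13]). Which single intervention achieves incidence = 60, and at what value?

set contact_cap = 8

Intervening on contact_cap: with other inputs at their observed values, incidence = 4*contact_cap + 28. Solving for 60 gives contact_cap = 8, within [-3, 13].
Intervening on testing: incidence = 8*testing + 24. Reaching 60 requires testing = 9/2, not an integer.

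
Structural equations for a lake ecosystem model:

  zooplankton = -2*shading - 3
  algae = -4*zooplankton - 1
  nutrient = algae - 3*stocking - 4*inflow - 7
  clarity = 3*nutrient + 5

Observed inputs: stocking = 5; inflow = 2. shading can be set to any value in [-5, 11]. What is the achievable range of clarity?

Substituting into the algae equation gives algae = 8*shading + 11.
Substituting into the nutrient equation gives nutrient = 8*shading - 19.
So clarity = 24*shading - 52.
Linear in shading, so extremes are at the endpoints: shading = -5 gives clarity = -172; shading = 11 gives clarity = 212.

-172 to 212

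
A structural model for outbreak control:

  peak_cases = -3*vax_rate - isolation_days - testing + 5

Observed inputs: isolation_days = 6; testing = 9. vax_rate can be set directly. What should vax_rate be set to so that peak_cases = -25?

vax_rate = 5

Substituting into the peak_cases equation gives peak_cases = -3*vax_rate - 10.
Solve -3*vax_rate - 10 = -25: vax_rate = (-25 + 10) / -3 = 5.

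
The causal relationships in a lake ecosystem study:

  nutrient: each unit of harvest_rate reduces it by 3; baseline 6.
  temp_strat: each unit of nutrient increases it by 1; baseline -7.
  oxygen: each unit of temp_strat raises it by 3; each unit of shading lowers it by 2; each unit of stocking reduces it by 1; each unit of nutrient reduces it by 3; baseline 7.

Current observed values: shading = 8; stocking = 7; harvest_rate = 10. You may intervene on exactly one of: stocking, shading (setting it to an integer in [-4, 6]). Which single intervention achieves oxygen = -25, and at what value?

set shading = 2

Intervening on stocking: oxygen = -stocking - 30. Reaching -25 requires stocking = -5, outside [-4, 6].
Intervening on shading: with other inputs at their observed values, oxygen = -2*shading - 21. Solving for -25 gives shading = 2, within [-4, 6].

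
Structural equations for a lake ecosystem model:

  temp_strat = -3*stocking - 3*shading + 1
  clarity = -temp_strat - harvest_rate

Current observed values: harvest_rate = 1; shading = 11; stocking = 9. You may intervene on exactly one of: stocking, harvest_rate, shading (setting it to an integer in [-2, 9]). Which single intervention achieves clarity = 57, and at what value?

Intervening on stocking: clarity = 3*stocking + 31. Reaching 57 requires stocking = 26/3, not an integer.
Intervening on harvest_rate: with other inputs at their observed values, clarity = -harvest_rate + 59. Solving for 57 gives harvest_rate = 2, within [-2, 9].
Intervening on shading: clarity = 3*shading + 25. Reaching 57 requires shading = 32/3, not an integer.

set harvest_rate = 2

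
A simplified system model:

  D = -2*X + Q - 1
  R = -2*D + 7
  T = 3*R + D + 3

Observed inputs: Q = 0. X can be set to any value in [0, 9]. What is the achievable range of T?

Substituting into the D equation gives D = -2*X - 1.
Substituting into the R equation gives R = 4*X + 9.
T becomes 10*X + 29.
Linear in X, so extremes are at the endpoints: X = 0 gives T = 29; X = 9 gives T = 119.

29 to 119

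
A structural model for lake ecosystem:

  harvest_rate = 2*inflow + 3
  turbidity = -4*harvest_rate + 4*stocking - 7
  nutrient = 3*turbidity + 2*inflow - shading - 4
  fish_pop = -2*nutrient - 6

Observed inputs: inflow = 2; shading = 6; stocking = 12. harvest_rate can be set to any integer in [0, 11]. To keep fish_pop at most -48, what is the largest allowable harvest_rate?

harvest_rate = 8

Intervening on harvest_rate fixes its value directly, overriding its dependence on inflow.
Substituting into the turbidity equation gives turbidity = -4*harvest_rate + 41.
Substituting into the nutrient equation gives nutrient = -12*harvest_rate + 117.
Substituting into the fish_pop equation gives fish_pop = 24*harvest_rate - 240.
Require 24*harvest_rate - 240 ≤ -48, so harvest_rate ≤ 8.
The largest integer in [0, 11] satisfying this is 8.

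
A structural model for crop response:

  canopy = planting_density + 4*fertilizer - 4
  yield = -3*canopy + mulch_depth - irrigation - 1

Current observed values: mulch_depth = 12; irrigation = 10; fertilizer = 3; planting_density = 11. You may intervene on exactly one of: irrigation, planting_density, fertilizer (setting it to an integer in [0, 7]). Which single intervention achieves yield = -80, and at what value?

set fertilizer = 5

Intervening on irrigation: yield = -irrigation - 46. Reaching -80 requires irrigation = 34, outside [0, 7].
Intervening on planting_density: yield = -3*planting_density - 23. Reaching -80 requires planting_density = 19, outside [0, 7].
Intervening on fertilizer: with other inputs at their observed values, yield = -12*fertilizer - 20. Solving for -80 gives fertilizer = 5, within [0, 7].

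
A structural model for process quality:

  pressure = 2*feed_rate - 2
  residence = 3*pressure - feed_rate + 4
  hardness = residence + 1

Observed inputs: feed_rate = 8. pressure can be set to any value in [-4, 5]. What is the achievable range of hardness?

Intervening on pressure fixes its value directly, overriding its dependence on feed_rate.
Substituting into the residence equation gives residence = 3*pressure - 4.
Substituting into the hardness equation gives hardness = 3*pressure - 3.
Linear in pressure, so extremes are at the endpoints: pressure = -4 gives hardness = -15; pressure = 5 gives hardness = 12.

-15 to 12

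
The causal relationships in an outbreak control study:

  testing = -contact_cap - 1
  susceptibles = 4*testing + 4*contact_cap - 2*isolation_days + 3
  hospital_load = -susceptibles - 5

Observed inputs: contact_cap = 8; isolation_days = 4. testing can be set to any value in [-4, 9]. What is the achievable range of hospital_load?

Intervening on testing fixes its value directly, overriding its dependence on contact_cap.
Substituting into the susceptibles equation gives susceptibles = 4*testing + 27.
hospital_load becomes -4*testing - 32.
Linear in testing, so extremes are at the endpoints: testing = -4 gives hospital_load = -16; testing = 9 gives hospital_load = -68.

-68 to -16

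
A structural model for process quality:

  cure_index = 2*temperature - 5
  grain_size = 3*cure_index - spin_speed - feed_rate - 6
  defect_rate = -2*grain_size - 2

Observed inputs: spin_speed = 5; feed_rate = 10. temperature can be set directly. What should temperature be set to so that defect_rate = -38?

temperature = 9

Substituting into the grain_size equation gives grain_size = 6*temperature - 36.
Substituting into the defect_rate equation gives defect_rate = -12*temperature + 70.
Solve -12*temperature + 70 = -38: temperature = (-38 - 70) / -12 = 9.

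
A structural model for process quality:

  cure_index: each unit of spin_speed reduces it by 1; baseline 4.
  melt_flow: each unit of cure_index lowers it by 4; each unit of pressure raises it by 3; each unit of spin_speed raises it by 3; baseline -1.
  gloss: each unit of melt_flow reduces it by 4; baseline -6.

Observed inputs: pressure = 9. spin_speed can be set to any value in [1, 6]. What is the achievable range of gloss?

Substituting into the melt_flow equation gives melt_flow = 7*spin_speed + 10.
gloss becomes -28*spin_speed - 46.
Linear in spin_speed, so extremes are at the endpoints: spin_speed = 1 gives gloss = -74; spin_speed = 6 gives gloss = -214.

-214 to -74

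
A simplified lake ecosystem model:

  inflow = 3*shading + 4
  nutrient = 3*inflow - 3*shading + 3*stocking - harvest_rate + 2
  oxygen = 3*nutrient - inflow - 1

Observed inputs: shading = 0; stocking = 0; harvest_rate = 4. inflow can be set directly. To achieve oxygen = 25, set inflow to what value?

Intervening on inflow fixes its value directly, overriding its dependence on shading.
Substituting into the nutrient equation gives nutrient = 3*inflow - 2.
So oxygen = 8*inflow - 7.
Solve 8*inflow - 7 = 25: inflow = (25 + 7) / 8 = 4.

inflow = 4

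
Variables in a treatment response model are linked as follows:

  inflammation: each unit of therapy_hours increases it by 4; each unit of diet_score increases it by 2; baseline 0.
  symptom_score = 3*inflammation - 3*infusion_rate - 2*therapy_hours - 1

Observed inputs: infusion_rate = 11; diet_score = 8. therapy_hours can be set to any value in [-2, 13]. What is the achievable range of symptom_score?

-6 to 144

Substituting into the inflammation equation gives inflammation = 4*therapy_hours + 16.
So symptom_score = 10*therapy_hours + 14.
Linear in therapy_hours, so extremes are at the endpoints: therapy_hours = -2 gives symptom_score = -6; therapy_hours = 13 gives symptom_score = 144.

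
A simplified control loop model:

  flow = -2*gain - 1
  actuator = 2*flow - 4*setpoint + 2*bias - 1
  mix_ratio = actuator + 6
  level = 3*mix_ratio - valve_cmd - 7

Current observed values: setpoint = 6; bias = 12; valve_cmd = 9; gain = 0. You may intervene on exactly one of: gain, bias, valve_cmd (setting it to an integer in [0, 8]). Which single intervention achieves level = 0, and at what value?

set valve_cmd = 2

Intervening on gain: level = -12*gain - 7. Reaching 0 requires gain = -7/12, not an integer.
Intervening on bias: level = 6*bias - 79. Reaching 0 requires bias = 79/6, not an integer.
Intervening on valve_cmd: with other inputs at their observed values, level = -valve_cmd + 2. Solving for 0 gives valve_cmd = 2, within [0, 8].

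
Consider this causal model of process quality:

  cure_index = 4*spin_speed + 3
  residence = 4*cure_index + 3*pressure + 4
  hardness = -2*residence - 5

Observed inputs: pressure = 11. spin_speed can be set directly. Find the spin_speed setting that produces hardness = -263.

spin_speed = 5

Substituting into the residence equation gives residence = 16*spin_speed + 49.
hardness becomes -32*spin_speed - 103.
Solve -32*spin_speed - 103 = -263: spin_speed = (-263 + 103) / -32 = 5.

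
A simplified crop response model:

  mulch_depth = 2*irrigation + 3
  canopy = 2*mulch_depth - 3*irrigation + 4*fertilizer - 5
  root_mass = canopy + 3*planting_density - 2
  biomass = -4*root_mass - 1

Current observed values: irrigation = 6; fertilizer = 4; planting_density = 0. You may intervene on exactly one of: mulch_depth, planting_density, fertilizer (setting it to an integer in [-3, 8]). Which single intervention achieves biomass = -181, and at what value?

Intervening on mulch_depth: biomass = -8*mulch_depth + 35. Reaching -181 requires mulch_depth = 27, outside [-3, 8].
Intervening on planting_density: with other inputs at their observed values, biomass = -12*planting_density - 85. Solving for -181 gives planting_density = 8, within [-3, 8].
Intervening on fertilizer: biomass = -16*fertilizer - 21. Reaching -181 requires fertilizer = 10, outside [-3, 8].

set planting_density = 8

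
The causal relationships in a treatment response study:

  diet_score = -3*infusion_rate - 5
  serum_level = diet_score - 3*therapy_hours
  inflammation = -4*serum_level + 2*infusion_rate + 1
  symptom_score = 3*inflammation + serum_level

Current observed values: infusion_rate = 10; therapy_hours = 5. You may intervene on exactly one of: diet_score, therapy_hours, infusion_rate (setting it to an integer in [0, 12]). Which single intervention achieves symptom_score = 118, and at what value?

Intervening on diet_score: with other inputs at their observed values, symptom_score = -11*diet_score + 228. Solving for 118 gives diet_score = 10, within [0, 12].
Intervening on therapy_hours: symptom_score = 33*therapy_hours + 448. Reaching 118 requires therapy_hours = -10, outside [0, 12].
Intervening on infusion_rate: symptom_score = 39*infusion_rate + 223. Reaching 118 requires infusion_rate = -35/13, not an integer.

set diet_score = 10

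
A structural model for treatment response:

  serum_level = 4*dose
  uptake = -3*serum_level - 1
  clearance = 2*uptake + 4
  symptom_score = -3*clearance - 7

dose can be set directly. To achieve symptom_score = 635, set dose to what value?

Substituting into the uptake equation gives uptake = -12*dose - 1.
Substituting into the clearance equation gives clearance = -24*dose + 2.
This gives symptom_score = 72*dose - 13.
Solve 72*dose - 13 = 635: dose = (635 + 13) / 72 = 9.

dose = 9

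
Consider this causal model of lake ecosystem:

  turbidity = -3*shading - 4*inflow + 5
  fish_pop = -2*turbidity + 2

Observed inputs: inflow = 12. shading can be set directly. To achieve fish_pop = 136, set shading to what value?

shading = 8

Substituting into the turbidity equation gives turbidity = -3*shading - 43.
Substituting into the fish_pop equation gives fish_pop = 6*shading + 88.
Solve 6*shading + 88 = 136: shading = (136 - 88) / 6 = 8.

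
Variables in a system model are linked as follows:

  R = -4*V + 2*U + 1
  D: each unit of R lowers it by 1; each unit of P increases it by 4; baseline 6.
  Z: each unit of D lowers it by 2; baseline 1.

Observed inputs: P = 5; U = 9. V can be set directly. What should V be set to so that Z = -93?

V = 10

Substituting into the R equation gives R = -4*V + 19.
Substituting into the D equation gives D = 4*V + 7.
This gives Z = -8*V - 13.
Solve -8*V - 13 = -93: V = (-93 + 13) / -8 = 10.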